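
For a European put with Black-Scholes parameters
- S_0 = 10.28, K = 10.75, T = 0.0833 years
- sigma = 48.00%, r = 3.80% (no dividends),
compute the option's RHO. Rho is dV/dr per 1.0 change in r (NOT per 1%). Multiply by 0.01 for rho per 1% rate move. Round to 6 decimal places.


Answer: Rho = -0.574846

Derivation:
d1 = -0.2305816111; d2 = -0.3691179601
phi(d1) = 0.3884765494; exp(-qT) = 1.0000000000; exp(-rT) = 0.9968396046
N(-d2) = 0.6439800987
Rho = -K*T*exp(-rT)*N(-d2) = -10.7500 * 0.0833 * 0.9968396046 * 0.6439800987 = -0.574846


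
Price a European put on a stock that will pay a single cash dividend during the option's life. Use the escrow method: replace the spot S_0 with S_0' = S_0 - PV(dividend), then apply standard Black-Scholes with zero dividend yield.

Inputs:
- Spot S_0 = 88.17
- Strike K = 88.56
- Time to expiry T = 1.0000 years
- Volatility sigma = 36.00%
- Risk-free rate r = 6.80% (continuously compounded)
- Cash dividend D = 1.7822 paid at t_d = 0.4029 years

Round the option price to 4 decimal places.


PV(D) = D * exp(-r * t_d) = 1.7822 * 0.97297470 = 1.73403551
S_0' = S_0 - PV(D) = 88.1700 - 1.73403551 = 86.43596449
d1 = (ln(S_0'/K) + (r + sigma^2/2)*T) / (sigma*sqrt(T)) = 0.30145432
d2 = d1 - sigma*sqrt(T) = -0.05854568
exp(-rT) = 0.93426047
N(-d1) = 0.38153404; N(-d2) = 0.52334301
P = K * exp(-rT) * N(-d2) - S_0' * N(-d1) = 88.5600 * 0.93426047 * 0.52334301 - 86.43596449 * 0.38153404 = 10.3221

Answer: Price = 10.3221


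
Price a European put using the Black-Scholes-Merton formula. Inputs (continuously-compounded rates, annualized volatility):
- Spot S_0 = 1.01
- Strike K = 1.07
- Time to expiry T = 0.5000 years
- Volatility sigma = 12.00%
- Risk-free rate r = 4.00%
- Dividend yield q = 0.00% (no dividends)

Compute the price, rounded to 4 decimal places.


d1 = (ln(S/K) + (r - q + 0.5*sigma^2) * T) / (sigma * sqrt(T)) = -0.40197038
d2 = d1 - sigma * sqrt(T) = -0.48682319
exp(-rT) = 0.98019867; exp(-qT) = 1.00000000
P = K * exp(-rT) * N(-d2) - S_0 * exp(-qT) * N(-d1)
N(-d1) = 0.65614709; N(-d2) = 0.68680818
P = 1.0700 * 0.98019867 * 0.68680818 - 1.0100 * 1.00000000 * 0.65614709 = 0.0576

Answer: Price = 0.0576


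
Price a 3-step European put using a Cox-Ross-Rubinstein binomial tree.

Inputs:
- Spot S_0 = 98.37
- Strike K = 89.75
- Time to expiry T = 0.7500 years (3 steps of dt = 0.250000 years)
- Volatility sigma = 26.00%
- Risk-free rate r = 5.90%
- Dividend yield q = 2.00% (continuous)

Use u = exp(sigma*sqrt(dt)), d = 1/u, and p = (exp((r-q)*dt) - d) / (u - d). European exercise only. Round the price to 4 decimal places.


Answer: Price = V(0,0) = 3.8812

Derivation:
dt = T/N = 0.250000
u = exp(sigma*sqrt(dt)) = 1.138828; d = 1/u = 0.878095
p = (exp((r-q)*dt) - d) / (u - d) = 0.505123
Discount per step: exp(-r*dt) = 0.985358
Stock lattice S(k, i) with i counting down-moves:
  k=0: S(0,0) = 98.3700
  k=1: S(1,0) = 112.0265; S(1,1) = 86.3782
  k=2: S(2,0) = 127.5790; S(2,1) = 98.3700; S(2,2) = 75.8483
  k=3: S(3,0) = 145.2906; S(3,1) = 112.0265; S(3,2) = 86.3782; S(3,3) = 66.6021
Terminal payoffs V(N, i) = max(K - S_T, 0):
  V(3,0) = 0.000000; V(3,1) = 0.000000; V(3,2) = 3.371752; V(3,3) = 23.147915
Backward induction: V(k, i) = exp(-r*dt) * [p * V(k+1, i) + (1-p) * V(k+1, i+1)].
  V(2,0) = exp(-r*dt) * [p*0.000000 + (1-p)*0.000000] = 0.000000
  V(2,1) = exp(-r*dt) * [p*0.000000 + (1-p)*3.371752] = 1.644171
  V(2,2) = exp(-r*dt) * [p*3.371752 + (1-p)*23.147915] = 12.965853
  V(1,0) = exp(-r*dt) * [p*0.000000 + (1-p)*1.644171] = 0.801749
  V(1,1) = exp(-r*dt) * [p*1.644171 + (1-p)*12.965853] = 7.140900
  V(0,0) = exp(-r*dt) * [p*0.801749 + (1-p)*7.140900] = 3.881176


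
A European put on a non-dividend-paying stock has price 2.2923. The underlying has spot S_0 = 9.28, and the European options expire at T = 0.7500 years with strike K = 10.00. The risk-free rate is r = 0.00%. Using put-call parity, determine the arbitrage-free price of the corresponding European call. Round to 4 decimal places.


Put-call parity: C - P = S_0 * exp(-qT) - K * exp(-rT).
S_0 * exp(-qT) = 9.2800 * 1.00000000 = 9.28000000
K * exp(-rT) = 10.0000 * 1.00000000 = 10.00000000
C = P + S*exp(-qT) - K*exp(-rT)
C = 2.2923 + 9.28000000 - 10.00000000 = 1.5723

Answer: Call price = 1.5723


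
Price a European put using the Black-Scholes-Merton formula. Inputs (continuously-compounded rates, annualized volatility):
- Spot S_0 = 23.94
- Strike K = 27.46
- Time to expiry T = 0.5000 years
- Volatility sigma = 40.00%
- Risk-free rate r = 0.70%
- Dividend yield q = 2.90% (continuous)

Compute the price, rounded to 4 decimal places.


Answer: Price = 5.1309

Derivation:
d1 = (ln(S/K) + (r - q + 0.5*sigma^2) * T) / (sigma * sqrt(T)) = -0.38247300
d2 = d1 - sigma * sqrt(T) = -0.66531571
exp(-rT) = 0.99650612; exp(-qT) = 0.98560462
P = K * exp(-rT) * N(-d2) - S_0 * exp(-qT) * N(-d1)
N(-d1) = 0.64894472; N(-d2) = 0.74707571
P = 27.4600 * 0.99650612 * 0.74707571 - 23.9400 * 0.98560462 * 0.64894472 = 5.1309


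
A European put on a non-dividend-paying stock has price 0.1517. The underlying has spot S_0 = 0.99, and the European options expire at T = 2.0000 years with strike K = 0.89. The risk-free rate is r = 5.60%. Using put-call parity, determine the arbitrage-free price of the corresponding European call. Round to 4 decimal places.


Put-call parity: C - P = S_0 * exp(-qT) - K * exp(-rT).
S_0 * exp(-qT) = 0.9900 * 1.00000000 = 0.99000000
K * exp(-rT) = 0.8900 * 0.89404426 = 0.79569939
C = P + S*exp(-qT) - K*exp(-rT)
C = 0.1517 + 0.99000000 - 0.79569939 = 0.3460

Answer: Call price = 0.3460


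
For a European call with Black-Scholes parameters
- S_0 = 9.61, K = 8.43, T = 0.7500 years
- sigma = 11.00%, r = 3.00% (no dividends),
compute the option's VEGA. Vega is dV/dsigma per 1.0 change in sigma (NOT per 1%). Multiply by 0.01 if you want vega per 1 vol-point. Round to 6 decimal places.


d1 = 1.6590417270; d2 = 1.5637789326
phi(d1) = 0.1007464556; exp(-qT) = 1.0000000000; exp(-rT) = 0.9777512372
Vega = S * exp(-qT) * phi(d1) * sqrt(T) = 9.6100 * 1.0000000000 * 0.1007464556 * 0.8660254038 = 0.838463

Answer: Vega = 0.838463


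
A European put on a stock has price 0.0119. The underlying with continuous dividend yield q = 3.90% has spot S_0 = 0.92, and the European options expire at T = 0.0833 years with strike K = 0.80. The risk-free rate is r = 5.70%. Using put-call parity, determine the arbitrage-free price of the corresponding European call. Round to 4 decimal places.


Answer: Call price = 0.1327

Derivation:
Put-call parity: C - P = S_0 * exp(-qT) - K * exp(-rT).
S_0 * exp(-qT) = 0.9200 * 0.99675657 = 0.91701605
K * exp(-rT) = 0.8000 * 0.99526315 = 0.79621052
C = P + S*exp(-qT) - K*exp(-rT)
C = 0.0119 + 0.91701605 - 0.79621052 = 0.1327


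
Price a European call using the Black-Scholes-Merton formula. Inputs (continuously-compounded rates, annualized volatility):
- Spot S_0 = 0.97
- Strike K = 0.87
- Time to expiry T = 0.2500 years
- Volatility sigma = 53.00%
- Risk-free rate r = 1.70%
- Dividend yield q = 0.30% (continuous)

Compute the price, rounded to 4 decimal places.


Answer: Price = 0.1567

Derivation:
d1 = (ln(S/K) + (r - q + 0.5*sigma^2) * T) / (sigma * sqrt(T)) = 0.55628438
d2 = d1 - sigma * sqrt(T) = 0.29128438
exp(-rT) = 0.99575902; exp(-qT) = 0.99925028
C = S_0 * exp(-qT) * N(d1) - K * exp(-rT) * N(d2)
N(d1) = 0.71099177; N(d2) = 0.61458308
C = 0.9700 * 0.99925028 * 0.71099177 - 0.8700 * 0.99575902 * 0.61458308 = 0.1567


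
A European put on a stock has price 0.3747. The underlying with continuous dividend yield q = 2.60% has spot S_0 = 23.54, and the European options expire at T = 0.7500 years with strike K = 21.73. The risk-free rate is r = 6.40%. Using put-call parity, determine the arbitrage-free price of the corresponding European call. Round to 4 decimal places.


Put-call parity: C - P = S_0 * exp(-qT) - K * exp(-rT).
S_0 * exp(-qT) = 23.5400 * 0.98068890 = 23.08541659
K * exp(-rT) = 21.7300 * 0.95313379 = 20.71159719
C = P + S*exp(-qT) - K*exp(-rT)
C = 0.3747 + 23.08541659 - 20.71159719 = 2.7485

Answer: Call price = 2.7485


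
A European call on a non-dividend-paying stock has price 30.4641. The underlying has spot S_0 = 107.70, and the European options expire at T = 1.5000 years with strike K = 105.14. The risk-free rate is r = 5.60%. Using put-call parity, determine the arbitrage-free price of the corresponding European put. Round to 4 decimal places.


Answer: Put price = 19.4331

Derivation:
Put-call parity: C - P = S_0 * exp(-qT) - K * exp(-rT).
S_0 * exp(-qT) = 107.7000 * 1.00000000 = 107.70000000
K * exp(-rT) = 105.1400 * 0.91943126 = 96.66900227
P = C - S*exp(-qT) + K*exp(-rT)
P = 30.4641 - 107.70000000 + 96.66900227 = 19.4331


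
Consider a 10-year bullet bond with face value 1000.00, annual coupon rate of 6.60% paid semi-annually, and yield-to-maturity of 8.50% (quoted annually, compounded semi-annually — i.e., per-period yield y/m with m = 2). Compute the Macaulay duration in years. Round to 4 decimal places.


Coupon per period c = face * coupon_rate / m = 33.000000
Periods per year m = 2; per-period yield y/m = 0.042500
Number of cashflows N = 20
Cashflows (t years, CF_t, discount factor 1/(1+y/m)^(m*t), PV):
  t = 0.5000: CF_t = 33.000000, DF = 0.959233, PV = 31.654676
  t = 1.0000: CF_t = 33.000000, DF = 0.920127, PV = 30.364198
  t = 1.5000: CF_t = 33.000000, DF = 0.882616, PV = 29.126329
  t = 2.0000: CF_t = 33.000000, DF = 0.846634, PV = 27.938925
  t = 2.5000: CF_t = 33.000000, DF = 0.812119, PV = 26.799928
  t = 3.0000: CF_t = 33.000000, DF = 0.779011, PV = 25.707365
  t = 3.5000: CF_t = 33.000000, DF = 0.747253, PV = 24.659343
  t = 4.0000: CF_t = 33.000000, DF = 0.716789, PV = 23.654046
  t = 4.5000: CF_t = 33.000000, DF = 0.687568, PV = 22.689732
  t = 5.0000: CF_t = 33.000000, DF = 0.659537, PV = 21.764731
  t = 5.5000: CF_t = 33.000000, DF = 0.632650, PV = 20.877440
  t = 6.0000: CF_t = 33.000000, DF = 0.606858, PV = 20.026321
  t = 6.5000: CF_t = 33.000000, DF = 0.582118, PV = 19.209900
  t = 7.0000: CF_t = 33.000000, DF = 0.558387, PV = 18.426763
  t = 7.5000: CF_t = 33.000000, DF = 0.535623, PV = 17.675552
  t = 8.0000: CF_t = 33.000000, DF = 0.513787, PV = 16.954966
  t = 8.5000: CF_t = 33.000000, DF = 0.492841, PV = 16.263756
  t = 9.0000: CF_t = 33.000000, DF = 0.472749, PV = 15.600725
  t = 9.5000: CF_t = 33.000000, DF = 0.453477, PV = 14.964725
  t = 10.0000: CF_t = 1033.000000, DF = 0.434989, PV = 449.344105
Price P = sum_t PV_t = 873.703525
Macaulay numerator sum_t t * PV_t:
  t * PV_t at t = 0.5000: 15.827338
  t * PV_t at t = 1.0000: 30.364198
  t * PV_t at t = 1.5000: 43.689493
  t * PV_t at t = 2.0000: 55.877849
  t * PV_t at t = 2.5000: 66.999819
  t * PV_t at t = 3.0000: 77.122094
  t * PV_t at t = 3.5000: 86.307699
  t * PV_t at t = 4.0000: 94.616183
  t * PV_t at t = 4.5000: 102.103794
  t * PV_t at t = 5.0000: 108.823655
  t * PV_t at t = 5.5000: 114.825919
  t * PV_t at t = 6.0000: 120.157927
  t * PV_t at t = 6.5000: 124.864352
  t * PV_t at t = 7.0000: 128.987341
  t * PV_t at t = 7.5000: 132.566640
  t * PV_t at t = 8.0000: 135.639727
  t * PV_t at t = 8.5000: 138.241928
  t * PV_t at t = 9.0000: 140.406529
  t * PV_t at t = 9.5000: 142.164884
  t * PV_t at t = 10.0000: 4493.441051
Macaulay duration D = (sum_t t * PV_t) / P = 6353.028421 / 873.703525 = 7.271378

Answer: Macaulay duration = 7.2714 years


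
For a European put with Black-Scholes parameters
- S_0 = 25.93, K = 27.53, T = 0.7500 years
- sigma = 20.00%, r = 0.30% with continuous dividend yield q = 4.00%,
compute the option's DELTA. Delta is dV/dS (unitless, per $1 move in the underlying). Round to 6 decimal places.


Answer: Delta = -0.642923

Derivation:
d1 = -0.4193047876; d2 = -0.5925098684
phi(d1) = 0.3653692527; exp(-qT) = 0.9704455335; exp(-rT) = 0.9977525294
N(-d1) = 0.6625033010
Delta = -exp(-qT) * N(-d1) = -0.9704455335 * 0.6625033010 = -0.642923


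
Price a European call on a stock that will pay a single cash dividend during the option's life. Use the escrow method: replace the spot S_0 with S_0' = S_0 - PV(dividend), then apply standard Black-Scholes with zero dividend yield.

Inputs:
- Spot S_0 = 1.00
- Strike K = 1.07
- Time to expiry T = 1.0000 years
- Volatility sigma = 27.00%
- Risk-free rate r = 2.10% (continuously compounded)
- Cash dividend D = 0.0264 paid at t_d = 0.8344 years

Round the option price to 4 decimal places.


Answer: Price = 0.0756

Derivation:
PV(D) = D * exp(-r * t_d) = 0.0264 * 0.98263022 = 0.02594144
S_0' = S_0 - PV(D) = 1.0000 - 0.02594144 = 0.97405856
d1 = (ln(S_0'/K) + (r + sigma^2/2)*T) / (sigma*sqrt(T)) = -0.13515741
d2 = d1 - sigma*sqrt(T) = -0.40515741
exp(-rT) = 0.97921896
N(d1) = 0.44624371; N(d2) = 0.34268091
C = S_0' * N(d1) - K * exp(-rT) * N(d2) = 0.97405856 * 0.44624371 - 1.0700 * 0.97921896 * 0.34268091 = 0.0756


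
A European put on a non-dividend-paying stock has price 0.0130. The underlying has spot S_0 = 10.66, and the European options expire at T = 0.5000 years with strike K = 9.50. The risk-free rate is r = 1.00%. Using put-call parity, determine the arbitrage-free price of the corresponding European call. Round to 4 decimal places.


Put-call parity: C - P = S_0 * exp(-qT) - K * exp(-rT).
S_0 * exp(-qT) = 10.6600 * 1.00000000 = 10.66000000
K * exp(-rT) = 9.5000 * 0.99501248 = 9.45261855
C = P + S*exp(-qT) - K*exp(-rT)
C = 0.0130 + 10.66000000 - 9.45261855 = 1.2204

Answer: Call price = 1.2204


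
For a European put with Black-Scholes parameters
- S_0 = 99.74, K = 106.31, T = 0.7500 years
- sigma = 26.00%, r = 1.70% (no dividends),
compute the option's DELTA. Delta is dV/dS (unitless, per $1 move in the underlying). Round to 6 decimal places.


d1 = -0.1141046390; d2 = -0.3392712440
phi(d1) = 0.3963536275; exp(-qT) = 1.0000000000; exp(-rT) = 0.9873309369
N(-d1) = 0.5454225776
Delta = -exp(-qT) * N(-d1) = -1.0000000000 * 0.5454225776 = -0.545423

Answer: Delta = -0.545423


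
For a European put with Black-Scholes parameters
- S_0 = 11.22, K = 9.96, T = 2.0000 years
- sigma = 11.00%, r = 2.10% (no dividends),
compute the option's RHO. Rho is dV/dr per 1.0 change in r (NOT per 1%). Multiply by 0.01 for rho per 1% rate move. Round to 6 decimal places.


Answer: Rho = -3.228894

Derivation:
d1 = 1.1135056589; d2 = 0.9579421670
phi(d1) = 0.2146200638; exp(-qT) = 1.0000000000; exp(-rT) = 0.9588697806
N(-d2) = 0.1690459610
Rho = -K*T*exp(-rT)*N(-d2) = -9.9600 * 2.0000 * 0.9588697806 * 0.1690459610 = -3.228894


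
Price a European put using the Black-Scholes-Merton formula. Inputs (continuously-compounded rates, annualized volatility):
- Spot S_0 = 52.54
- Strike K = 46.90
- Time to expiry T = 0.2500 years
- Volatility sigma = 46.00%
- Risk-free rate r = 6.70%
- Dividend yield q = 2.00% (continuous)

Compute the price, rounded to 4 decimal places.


d1 = (ln(S/K) + (r - q + 0.5*sigma^2) * T) / (sigma * sqrt(T)) = 0.65981352
d2 = d1 - sigma * sqrt(T) = 0.42981352
exp(-rT) = 0.98338950; exp(-qT) = 0.99501248
P = K * exp(-rT) * N(-d2) - S_0 * exp(-qT) * N(-d1)
N(-d1) = 0.25468675; N(-d2) = 0.33366565
P = 46.9000 * 0.98338950 * 0.33366565 - 52.5400 * 0.99501248 * 0.25468675 = 2.0745

Answer: Price = 2.0745


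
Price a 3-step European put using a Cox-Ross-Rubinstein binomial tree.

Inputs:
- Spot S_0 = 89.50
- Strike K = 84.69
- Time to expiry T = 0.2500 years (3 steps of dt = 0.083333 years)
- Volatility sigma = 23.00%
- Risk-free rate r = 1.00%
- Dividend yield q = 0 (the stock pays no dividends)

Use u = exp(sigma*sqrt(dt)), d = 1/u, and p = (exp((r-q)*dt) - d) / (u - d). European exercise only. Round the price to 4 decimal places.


dt = T/N = 0.083333
u = exp(sigma*sqrt(dt)) = 1.068649; d = 1/u = 0.935761
p = (exp((r-q)*dt) - d) / (u - d) = 0.489681
Discount per step: exp(-r*dt) = 0.999167
Stock lattice S(k, i) with i counting down-moves:
  k=0: S(0,0) = 89.5000
  k=1: S(1,0) = 95.6441; S(1,1) = 83.7506
  k=2: S(2,0) = 102.2100; S(2,1) = 89.5000; S(2,2) = 78.3705
  k=3: S(3,0) = 109.2266; S(3,1) = 95.6441; S(3,2) = 83.7506; S(3,3) = 73.3361
Terminal payoffs V(N, i) = max(K - S_T, 0):
  V(3,0) = 0.000000; V(3,1) = 0.000000; V(3,2) = 0.939399; V(3,3) = 11.353915
Backward induction: V(k, i) = exp(-r*dt) * [p * V(k+1, i) + (1-p) * V(k+1, i+1)].
  V(2,0) = exp(-r*dt) * [p*0.000000 + (1-p)*0.000000] = 0.000000
  V(2,1) = exp(-r*dt) * [p*0.000000 + (1-p)*0.939399] = 0.478994
  V(2,2) = exp(-r*dt) * [p*0.939399 + (1-p)*11.353915] = 6.248917
  V(1,0) = exp(-r*dt) * [p*0.000000 + (1-p)*0.478994] = 0.244236
  V(1,1) = exp(-r*dt) * [p*0.478994 + (1-p)*6.248917] = 3.420644
  V(0,0) = exp(-r*dt) * [p*0.244236 + (1-p)*3.420644] = 1.863665

Answer: Price = V(0,0) = 1.8637


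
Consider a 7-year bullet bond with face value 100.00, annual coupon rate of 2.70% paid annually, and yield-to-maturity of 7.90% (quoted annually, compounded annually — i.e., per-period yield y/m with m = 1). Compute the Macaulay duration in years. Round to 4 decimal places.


Answer: Macaulay duration = 6.3604 years

Derivation:
Coupon per period c = face * coupon_rate / m = 2.700000
Periods per year m = 1; per-period yield y/m = 0.079000
Number of cashflows N = 7
Cashflows (t years, CF_t, discount factor 1/(1+y/m)^(m*t), PV):
  t = 1.0000: CF_t = 2.700000, DF = 0.926784, PV = 2.502317
  t = 2.0000: CF_t = 2.700000, DF = 0.858929, PV = 2.319107
  t = 3.0000: CF_t = 2.700000, DF = 0.796041, PV = 2.149312
  t = 4.0000: CF_t = 2.700000, DF = 0.737758, PV = 1.991948
  t = 5.0000: CF_t = 2.700000, DF = 0.683743, PV = 1.846106
  t = 6.0000: CF_t = 2.700000, DF = 0.633682, PV = 1.710941
  t = 7.0000: CF_t = 102.700000, DF = 0.587286, PV = 60.314305
Price P = sum_t PV_t = 72.834036
Macaulay numerator sum_t t * PV_t:
  t * PV_t at t = 1.0000: 2.502317
  t * PV_t at t = 2.0000: 4.638215
  t * PV_t at t = 3.0000: 6.447936
  t * PV_t at t = 4.0000: 7.967792
  t * PV_t at t = 5.0000: 9.230528
  t * PV_t at t = 6.0000: 10.265647
  t * PV_t at t = 7.0000: 422.200138
Macaulay duration D = (sum_t t * PV_t) / P = 463.252573 / 72.834036 = 6.360386


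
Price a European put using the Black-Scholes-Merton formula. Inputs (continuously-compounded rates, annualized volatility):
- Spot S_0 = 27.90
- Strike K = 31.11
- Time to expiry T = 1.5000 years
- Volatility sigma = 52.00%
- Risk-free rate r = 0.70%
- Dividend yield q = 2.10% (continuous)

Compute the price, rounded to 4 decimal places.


d1 = (ln(S/K) + (r - q + 0.5*sigma^2) * T) / (sigma * sqrt(T)) = 0.11446242
d2 = d1 - sigma * sqrt(T) = -0.52240491
exp(-rT) = 0.98955493; exp(-qT) = 0.96899096
P = K * exp(-rT) * N(-d2) - S_0 * exp(-qT) * N(-d1)
N(-d1) = 0.45443562; N(-d2) = 0.69930578
P = 31.1100 * 0.98955493 * 0.69930578 - 27.9000 * 0.96899096 * 0.45443562 = 9.2426

Answer: Price = 9.2426


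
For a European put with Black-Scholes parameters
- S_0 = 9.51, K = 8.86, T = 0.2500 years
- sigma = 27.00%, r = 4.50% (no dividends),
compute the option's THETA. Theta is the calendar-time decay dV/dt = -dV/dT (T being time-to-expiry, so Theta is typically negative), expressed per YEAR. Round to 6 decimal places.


Answer: Theta = -0.699425

Derivation:
d1 = 0.6752563847; d2 = 0.5402563847
phi(d1) = 0.3176122036; exp(-qT) = 1.0000000000; exp(-rT) = 0.9888130446
Theta = -S*exp(-qT)*phi(d1)*sigma/(2*sqrt(T)) + r*K*exp(-rT)*N(-d2) - q*S*exp(-qT)*N(-d1)
N(-d1) = 0.2497564445; N(-d2) = 0.2945101163; sqrt(T) = 0.5000000000
Term 1 = -9.5100 * 1.0000000000 * 0.3176122036 * 0.2700 / (2 * 0.5000000000) = -0.8155328552
Term 2 = 0.0450 * 8.8600 * 0.9888130446 * 0.2945101163 = 0.1161075978
Term 3 = 0 (no dividend yield, q = 0)
Theta = -0.8155328552 + (0.1161075978) + (0.0000000000) = -0.699425


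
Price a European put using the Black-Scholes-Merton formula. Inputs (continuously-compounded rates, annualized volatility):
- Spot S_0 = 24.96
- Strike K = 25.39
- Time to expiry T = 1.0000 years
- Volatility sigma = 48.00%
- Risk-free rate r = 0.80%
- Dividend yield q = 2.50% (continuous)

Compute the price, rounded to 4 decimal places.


Answer: Price = 5.1309

Derivation:
d1 = (ln(S/K) + (r - q + 0.5*sigma^2) * T) / (sigma * sqrt(T)) = 0.16899822
d2 = d1 - sigma * sqrt(T) = -0.31100178
exp(-rT) = 0.99203191; exp(-qT) = 0.97530991
P = K * exp(-rT) * N(-d2) - S_0 * exp(-qT) * N(-d1)
N(-d1) = 0.43289902; N(-d2) = 0.62210036
P = 25.3900 * 0.99203191 * 0.62210036 - 24.9600 * 0.97530991 * 0.43289902 = 5.1309


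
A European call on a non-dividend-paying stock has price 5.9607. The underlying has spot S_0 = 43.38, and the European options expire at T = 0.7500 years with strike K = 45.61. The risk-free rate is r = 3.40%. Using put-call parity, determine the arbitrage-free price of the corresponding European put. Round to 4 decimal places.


Answer: Put price = 7.0423

Derivation:
Put-call parity: C - P = S_0 * exp(-qT) - K * exp(-rT).
S_0 * exp(-qT) = 43.3800 * 1.00000000 = 43.38000000
K * exp(-rT) = 45.6100 * 0.97482238 = 44.46164870
P = C - S*exp(-qT) + K*exp(-rT)
P = 5.9607 - 43.38000000 + 44.46164870 = 7.0423


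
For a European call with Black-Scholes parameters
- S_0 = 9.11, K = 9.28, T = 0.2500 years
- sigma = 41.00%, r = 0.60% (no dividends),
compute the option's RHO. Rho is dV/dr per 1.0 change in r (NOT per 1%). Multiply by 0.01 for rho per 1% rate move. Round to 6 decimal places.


Answer: Rho = 0.987924

Derivation:
d1 = 0.0196276316; d2 = -0.1853723684
phi(d1) = 0.3988654428; exp(-qT) = 1.0000000000; exp(-rT) = 0.9985011244
N(d2) = 0.4264684898
Rho = K*T*exp(-rT)*N(d2) = 9.2800 * 0.2500 * 0.9985011244 * 0.4264684898 = 0.987924


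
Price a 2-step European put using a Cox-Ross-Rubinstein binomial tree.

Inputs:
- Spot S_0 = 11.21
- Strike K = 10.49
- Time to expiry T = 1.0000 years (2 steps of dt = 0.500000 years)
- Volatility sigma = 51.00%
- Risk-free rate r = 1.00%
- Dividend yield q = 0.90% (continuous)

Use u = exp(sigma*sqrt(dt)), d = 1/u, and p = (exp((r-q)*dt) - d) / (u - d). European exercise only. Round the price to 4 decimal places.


dt = T/N = 0.500000
u = exp(sigma*sqrt(dt)) = 1.434225; d = 1/u = 0.697241
p = (exp((r-q)*dt) - d) / (u - d) = 0.411487
Discount per step: exp(-r*dt) = 0.995012
Stock lattice S(k, i) with i counting down-moves:
  k=0: S(0,0) = 11.2100
  k=1: S(1,0) = 16.0777; S(1,1) = 7.8161
  k=2: S(2,0) = 23.0590; S(2,1) = 11.2100; S(2,2) = 5.4497
Terminal payoffs V(N, i) = max(K - S_T, 0):
  V(2,0) = 0.000000; V(2,1) = 0.000000; V(2,2) = 5.040318
Backward induction: V(k, i) = exp(-r*dt) * [p * V(k+1, i) + (1-p) * V(k+1, i+1)].
  V(1,0) = exp(-r*dt) * [p*0.000000 + (1-p)*0.000000] = 0.000000
  V(1,1) = exp(-r*dt) * [p*0.000000 + (1-p)*5.040318] = 2.951498
  V(0,0) = exp(-r*dt) * [p*0.000000 + (1-p)*2.951498] = 1.728332

Answer: Price = V(0,0) = 1.7283


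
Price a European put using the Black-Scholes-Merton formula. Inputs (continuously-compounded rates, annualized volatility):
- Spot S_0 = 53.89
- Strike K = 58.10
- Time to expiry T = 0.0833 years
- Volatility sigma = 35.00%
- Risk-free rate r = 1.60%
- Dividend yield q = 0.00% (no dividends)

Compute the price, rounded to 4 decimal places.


Answer: Price = 4.8970

Derivation:
d1 = (ln(S/K) + (r - q + 0.5*sigma^2) * T) / (sigma * sqrt(T)) = -0.68093913
d2 = d1 - sigma * sqrt(T) = -0.78195522
exp(-rT) = 0.99866809; exp(-qT) = 1.00000000
P = K * exp(-rT) * N(-d2) - S_0 * exp(-qT) * N(-d1)
N(-d1) = 0.75204500; N(-d2) = 0.78287955
P = 58.1000 * 0.99866809 * 0.78287955 - 53.8900 * 1.00000000 * 0.75204500 = 4.8970


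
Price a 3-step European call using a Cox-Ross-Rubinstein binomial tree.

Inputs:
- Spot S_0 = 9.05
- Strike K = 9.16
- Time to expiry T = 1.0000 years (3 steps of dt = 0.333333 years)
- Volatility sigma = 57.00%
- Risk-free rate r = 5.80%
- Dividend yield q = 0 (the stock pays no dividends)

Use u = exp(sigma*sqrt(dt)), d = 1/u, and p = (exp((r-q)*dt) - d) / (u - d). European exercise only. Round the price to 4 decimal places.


dt = T/N = 0.333333
u = exp(sigma*sqrt(dt)) = 1.389702; d = 1/u = 0.719579
p = (exp((r-q)*dt) - d) / (u - d) = 0.447593
Discount per step: exp(-r*dt) = 0.980852
Stock lattice S(k, i) with i counting down-moves:
  k=0: S(0,0) = 9.0500
  k=1: S(1,0) = 12.5768; S(1,1) = 6.5122
  k=2: S(2,0) = 17.4780; S(2,1) = 9.0500; S(2,2) = 4.6860
  k=3: S(3,0) = 24.2892; S(3,1) = 12.5768; S(3,2) = 6.5122; S(3,3) = 3.3720
Terminal payoffs V(N, i) = max(S_T - K, 0):
  V(3,0) = 15.129246; V(3,1) = 3.416807; V(3,2) = 0.000000; V(3,3) = 0.000000
Backward induction: V(k, i) = exp(-r*dt) * [p * V(k+1, i) + (1-p) * V(k+1, i+1)].
  V(2,0) = exp(-r*dt) * [p*15.129246 + (1-p)*3.416807] = 8.493412
  V(2,1) = exp(-r*dt) * [p*3.416807 + (1-p)*0.000000] = 1.500056
  V(2,2) = exp(-r*dt) * [p*0.000000 + (1-p)*0.000000] = 0.000000
  V(1,0) = exp(-r*dt) * [p*8.493412 + (1-p)*1.500056] = 4.541577
  V(1,1) = exp(-r*dt) * [p*1.500056 + (1-p)*0.000000] = 0.658559
  V(0,0) = exp(-r*dt) * [p*4.541577 + (1-p)*0.658559] = 2.350683

Answer: Price = V(0,0) = 2.3507


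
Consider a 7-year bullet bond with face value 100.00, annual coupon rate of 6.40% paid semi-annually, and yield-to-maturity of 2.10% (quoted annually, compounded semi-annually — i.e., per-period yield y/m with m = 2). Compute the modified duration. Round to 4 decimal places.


Coupon per period c = face * coupon_rate / m = 3.200000
Periods per year m = 2; per-period yield y/m = 0.010500
Number of cashflows N = 14
Cashflows (t years, CF_t, discount factor 1/(1+y/m)^(m*t), PV):
  t = 0.5000: CF_t = 3.200000, DF = 0.989609, PV = 3.166749
  t = 1.0000: CF_t = 3.200000, DF = 0.979326, PV = 3.133844
  t = 1.5000: CF_t = 3.200000, DF = 0.969150, PV = 3.101280
  t = 2.0000: CF_t = 3.200000, DF = 0.959080, PV = 3.069055
  t = 2.5000: CF_t = 3.200000, DF = 0.949114, PV = 3.037165
  t = 3.0000: CF_t = 3.200000, DF = 0.939252, PV = 3.005606
  t = 3.5000: CF_t = 3.200000, DF = 0.929492, PV = 2.974375
  t = 4.0000: CF_t = 3.200000, DF = 0.919834, PV = 2.943469
  t = 4.5000: CF_t = 3.200000, DF = 0.910276, PV = 2.912884
  t = 5.0000: CF_t = 3.200000, DF = 0.900818, PV = 2.882616
  t = 5.5000: CF_t = 3.200000, DF = 0.891457, PV = 2.852663
  t = 6.0000: CF_t = 3.200000, DF = 0.882194, PV = 2.823021
  t = 6.5000: CF_t = 3.200000, DF = 0.873027, PV = 2.793688
  t = 7.0000: CF_t = 103.200000, DF = 0.863956, PV = 89.160244
Price P = sum_t PV_t = 127.856659
First compute Macaulay numerator sum_t t * PV_t:
  t * PV_t at t = 0.5000: 1.583375
  t * PV_t at t = 1.0000: 3.133844
  t * PV_t at t = 1.5000: 4.651920
  t * PV_t at t = 2.0000: 6.138111
  t * PV_t at t = 2.5000: 7.592913
  t * PV_t at t = 3.0000: 9.016818
  t * PV_t at t = 3.5000: 10.410313
  t * PV_t at t = 4.0000: 11.773875
  t * PV_t at t = 4.5000: 13.107976
  t * PV_t at t = 5.0000: 14.413080
  t * PV_t at t = 5.5000: 15.689647
  t * PV_t at t = 6.0000: 16.938128
  t * PV_t at t = 6.5000: 18.158970
  t * PV_t at t = 7.0000: 624.121707
Macaulay duration D = 756.730676 / 127.856659 = 5.918586
Modified duration = D / (1 + y/m) = 5.918586 / (1 + 0.010500) = 5.857087

Answer: Modified duration = 5.8571


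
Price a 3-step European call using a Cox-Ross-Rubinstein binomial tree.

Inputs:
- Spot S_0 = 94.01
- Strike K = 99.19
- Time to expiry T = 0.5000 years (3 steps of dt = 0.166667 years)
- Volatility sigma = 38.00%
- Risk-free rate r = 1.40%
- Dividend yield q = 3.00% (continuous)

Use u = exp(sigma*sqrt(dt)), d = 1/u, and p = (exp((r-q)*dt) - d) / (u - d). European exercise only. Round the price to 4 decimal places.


Answer: Price = V(0,0) = 8.1982

Derivation:
dt = T/N = 0.166667
u = exp(sigma*sqrt(dt)) = 1.167815; d = 1/u = 0.856300
p = (exp((r-q)*dt) - d) / (u - d) = 0.452745
Discount per step: exp(-r*dt) = 0.997669
Stock lattice S(k, i) with i counting down-moves:
  k=0: S(0,0) = 94.0100
  k=1: S(1,0) = 109.7863; S(1,1) = 80.5008
  k=2: S(2,0) = 128.2100; S(2,1) = 94.0100; S(2,2) = 68.9328
  k=3: S(3,0) = 149.7256; S(3,1) = 109.7863; S(3,2) = 80.5008; S(3,3) = 59.0272
Terminal payoffs V(N, i) = max(S_T - K, 0):
  V(3,0) = 50.535589; V(3,1) = 10.596274; V(3,2) = 0.000000; V(3,3) = 0.000000
Backward induction: V(k, i) = exp(-r*dt) * [p * V(k+1, i) + (1-p) * V(k+1, i+1)].
  V(2,0) = exp(-r*dt) * [p*50.535589 + (1-p)*10.596274] = 28.611764
  V(2,1) = exp(-r*dt) * [p*10.596274 + (1-p)*0.000000] = 4.786230
  V(2,2) = exp(-r*dt) * [p*0.000000 + (1-p)*0.000000] = 0.000000
  V(1,0) = exp(-r*dt) * [p*28.611764 + (1-p)*4.786230] = 15.536828
  V(1,1) = exp(-r*dt) * [p*4.786230 + (1-p)*0.000000] = 2.161892
  V(0,0) = exp(-r*dt) * [p*15.536828 + (1-p)*2.161892] = 8.198177


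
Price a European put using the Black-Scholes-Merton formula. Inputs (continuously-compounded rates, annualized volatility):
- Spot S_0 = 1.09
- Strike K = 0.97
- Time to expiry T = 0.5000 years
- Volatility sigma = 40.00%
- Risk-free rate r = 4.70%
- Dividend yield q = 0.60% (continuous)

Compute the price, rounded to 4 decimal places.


d1 = (ln(S/K) + (r - q + 0.5*sigma^2) * T) / (sigma * sqrt(T)) = 0.62627353
d2 = d1 - sigma * sqrt(T) = 0.34343082
exp(-rT) = 0.97677397; exp(-qT) = 0.99700450
P = K * exp(-rT) * N(-d2) - S_0 * exp(-qT) * N(-d1)
N(-d1) = 0.26556777; N(-d2) = 0.36563719
P = 0.9700 * 0.97677397 * 0.36563719 - 1.0900 * 0.99700450 * 0.26556777 = 0.0578

Answer: Price = 0.0578


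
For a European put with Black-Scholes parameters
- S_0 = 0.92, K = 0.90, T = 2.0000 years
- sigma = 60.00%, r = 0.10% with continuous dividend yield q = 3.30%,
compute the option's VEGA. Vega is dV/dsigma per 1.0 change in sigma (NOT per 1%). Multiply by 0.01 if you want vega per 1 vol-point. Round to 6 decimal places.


d1 = 0.3747417354; d2 = -0.4737864021
phi(d1) = 0.3718910971; exp(-qT) = 0.9361308643; exp(-rT) = 0.9980019987
Vega = S * exp(-qT) * phi(d1) * sqrt(T) = 0.9200 * 0.9361308643 * 0.3718910971 * 1.4142135624 = 0.452955

Answer: Vega = 0.452955


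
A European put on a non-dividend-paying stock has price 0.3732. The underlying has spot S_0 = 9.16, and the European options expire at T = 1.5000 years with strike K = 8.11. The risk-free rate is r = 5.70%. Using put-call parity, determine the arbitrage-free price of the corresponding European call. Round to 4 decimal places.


Answer: Call price = 2.0878

Derivation:
Put-call parity: C - P = S_0 * exp(-qT) - K * exp(-rT).
S_0 * exp(-qT) = 9.1600 * 1.00000000 = 9.16000000
K * exp(-rT) = 8.1100 * 0.91805314 = 7.44541099
C = P + S*exp(-qT) - K*exp(-rT)
C = 0.3732 + 9.16000000 - 7.44541099 = 2.0878


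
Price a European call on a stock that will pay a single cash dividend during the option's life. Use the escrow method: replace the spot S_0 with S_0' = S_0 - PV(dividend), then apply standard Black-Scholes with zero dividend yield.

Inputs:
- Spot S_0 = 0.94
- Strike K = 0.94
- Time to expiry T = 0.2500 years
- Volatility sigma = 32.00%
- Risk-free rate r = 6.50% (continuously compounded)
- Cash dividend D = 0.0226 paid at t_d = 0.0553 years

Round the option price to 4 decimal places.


Answer: Price = 0.0551

Derivation:
PV(D) = D * exp(-r * t_d) = 0.0226 * 0.99641195 = 0.02251891
S_0' = S_0 - PV(D) = 0.9400 - 0.02251891 = 0.91748109
d1 = (ln(S_0'/K) + (r + sigma^2/2)*T) / (sigma*sqrt(T)) = 0.03001309
d2 = d1 - sigma*sqrt(T) = -0.12998691
exp(-rT) = 0.98388132
N(d1) = 0.51197169; N(d2) = 0.44828839
C = S_0' * N(d1) - K * exp(-rT) * N(d2) = 0.91748109 * 0.51197169 - 0.9400 * 0.98388132 * 0.44828839 = 0.0551


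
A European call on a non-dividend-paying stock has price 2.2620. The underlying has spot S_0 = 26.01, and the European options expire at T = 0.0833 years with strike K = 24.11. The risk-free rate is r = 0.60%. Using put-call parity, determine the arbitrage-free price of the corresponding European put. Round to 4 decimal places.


Answer: Put price = 0.3500

Derivation:
Put-call parity: C - P = S_0 * exp(-qT) - K * exp(-rT).
S_0 * exp(-qT) = 26.0100 * 1.00000000 = 26.01000000
K * exp(-rT) = 24.1100 * 0.99950032 = 24.09795283
P = C - S*exp(-qT) + K*exp(-rT)
P = 2.2620 - 26.01000000 + 24.09795283 = 0.3500


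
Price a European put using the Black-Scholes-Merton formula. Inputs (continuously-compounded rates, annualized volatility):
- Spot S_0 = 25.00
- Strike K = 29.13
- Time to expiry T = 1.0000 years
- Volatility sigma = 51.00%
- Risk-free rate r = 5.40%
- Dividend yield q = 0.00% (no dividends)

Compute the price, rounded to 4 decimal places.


Answer: Price = 6.6898

Derivation:
d1 = (ln(S/K) + (r - q + 0.5*sigma^2) * T) / (sigma * sqrt(T)) = 0.06109265
d2 = d1 - sigma * sqrt(T) = -0.44890735
exp(-rT) = 0.94743211; exp(-qT) = 1.00000000
P = K * exp(-rT) * N(-d2) - S_0 * exp(-qT) * N(-d1)
N(-d1) = 0.47564271; N(-d2) = 0.67325075
P = 29.1300 * 0.94743211 * 0.67325075 - 25.0000 * 1.00000000 * 0.47564271 = 6.6898


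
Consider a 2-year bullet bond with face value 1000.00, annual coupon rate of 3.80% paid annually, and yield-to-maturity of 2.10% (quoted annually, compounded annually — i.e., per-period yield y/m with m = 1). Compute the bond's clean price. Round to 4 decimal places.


Answer: Price = 1032.9582

Derivation:
Coupon per period c = face * coupon_rate / m = 38.000000
Periods per year m = 1; per-period yield y/m = 0.021000
Number of cashflows N = 2
Cashflows (t years, CF_t, discount factor 1/(1+y/m)^(m*t), PV):
  t = 1.0000: CF_t = 38.000000, DF = 0.979432, PV = 37.218413
  t = 2.0000: CF_t = 1038.000000, DF = 0.959287, PV = 995.739807
Price P = sum_t PV_t = 1032.958220


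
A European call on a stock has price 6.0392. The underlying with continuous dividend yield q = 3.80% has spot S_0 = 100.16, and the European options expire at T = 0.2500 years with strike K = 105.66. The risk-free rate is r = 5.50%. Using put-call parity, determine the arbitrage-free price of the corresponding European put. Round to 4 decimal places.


Put-call parity: C - P = S_0 * exp(-qT) - K * exp(-rT).
S_0 * exp(-qT) = 100.1600 * 0.99054498 = 99.21298544
K * exp(-rT) = 105.6600 * 0.98634410 = 104.21711755
P = C - S*exp(-qT) + K*exp(-rT)
P = 6.0392 - 99.21298544 + 104.21711755 = 11.0433

Answer: Put price = 11.0433


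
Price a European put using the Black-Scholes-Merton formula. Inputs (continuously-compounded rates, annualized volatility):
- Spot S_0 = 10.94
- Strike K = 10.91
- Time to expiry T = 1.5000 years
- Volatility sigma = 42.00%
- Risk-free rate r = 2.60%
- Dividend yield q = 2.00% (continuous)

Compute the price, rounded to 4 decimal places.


d1 = (ln(S/K) + (r - q + 0.5*sigma^2) * T) / (sigma * sqrt(T)) = 0.28003111
d2 = d1 - sigma * sqrt(T) = -0.23436174
exp(-rT) = 0.96175071; exp(-qT) = 0.97044553
P = K * exp(-rT) * N(-d2) - S_0 * exp(-qT) * N(-d1)
N(-d1) = 0.38972682; N(-d2) = 0.59264792
P = 10.9100 * 0.96175071 * 0.59264792 - 10.9400 * 0.97044553 * 0.38972682 = 2.0809

Answer: Price = 2.0809


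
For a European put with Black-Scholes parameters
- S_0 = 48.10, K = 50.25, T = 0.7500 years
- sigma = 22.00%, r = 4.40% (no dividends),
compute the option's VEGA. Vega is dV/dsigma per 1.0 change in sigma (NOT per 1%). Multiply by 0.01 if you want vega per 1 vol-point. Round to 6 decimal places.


Answer: Vega = 16.605665

Derivation:
d1 = 0.0389534562; d2 = -0.1515721327
phi(d1) = 0.3986397233; exp(-qT) = 1.0000000000; exp(-rT) = 0.9675385596
Vega = S * exp(-qT) * phi(d1) * sqrt(T) = 48.1000 * 1.0000000000 * 0.3986397233 * 0.8660254038 = 16.605665


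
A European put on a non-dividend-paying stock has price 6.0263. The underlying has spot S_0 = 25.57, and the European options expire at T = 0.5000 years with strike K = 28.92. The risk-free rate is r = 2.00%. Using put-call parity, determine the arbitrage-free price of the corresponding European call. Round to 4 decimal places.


Put-call parity: C - P = S_0 * exp(-qT) - K * exp(-rT).
S_0 * exp(-qT) = 25.5700 * 1.00000000 = 25.57000000
K * exp(-rT) = 28.9200 * 0.99004983 = 28.63224119
C = P + S*exp(-qT) - K*exp(-rT)
C = 6.0263 + 25.57000000 - 28.63224119 = 2.9641

Answer: Call price = 2.9641


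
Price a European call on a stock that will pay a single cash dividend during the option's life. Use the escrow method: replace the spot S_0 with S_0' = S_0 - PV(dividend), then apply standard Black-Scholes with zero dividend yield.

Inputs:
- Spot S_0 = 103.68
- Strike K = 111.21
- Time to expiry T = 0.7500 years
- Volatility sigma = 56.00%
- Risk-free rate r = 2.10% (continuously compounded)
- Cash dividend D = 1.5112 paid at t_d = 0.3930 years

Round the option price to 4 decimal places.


Answer: Price = 16.8310

Derivation:
PV(D) = D * exp(-r * t_d) = 1.5112 * 0.99178096 = 1.49877939
S_0' = S_0 - PV(D) = 103.6800 - 1.49877939 = 102.18122061
d1 = (ln(S_0'/K) + (r + sigma^2/2)*T) / (sigma*sqrt(T)) = 0.10037153
d2 = d1 - sigma*sqrt(T) = -0.38460270
exp(-rT) = 0.98437338
N(d1) = 0.53997531; N(d2) = 0.35026590
C = S_0' * N(d1) - K * exp(-rT) * N(d2) = 102.18122061 * 0.53997531 - 111.2100 * 0.98437338 * 0.35026590 = 16.8310


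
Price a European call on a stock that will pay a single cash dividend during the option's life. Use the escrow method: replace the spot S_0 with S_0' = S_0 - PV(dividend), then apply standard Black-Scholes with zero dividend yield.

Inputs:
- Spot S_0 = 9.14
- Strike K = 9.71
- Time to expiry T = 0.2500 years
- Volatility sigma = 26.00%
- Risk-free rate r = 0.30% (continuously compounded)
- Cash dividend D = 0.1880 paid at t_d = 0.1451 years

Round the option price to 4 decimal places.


PV(D) = D * exp(-r * t_d) = 0.1880 * 0.99956479 = 0.18791818
S_0' = S_0 - PV(D) = 9.1400 - 0.18791818 = 8.95208182
d1 = (ln(S_0'/K) + (r + sigma^2/2)*T) / (sigma*sqrt(T)) = -0.55438594
d2 = d1 - sigma*sqrt(T) = -0.68438594
exp(-rT) = 0.99925028
N(d1) = 0.28965737; N(d2) = 0.24686575
C = S_0' * N(d1) - K * exp(-rT) * N(d2) = 8.95208182 * 0.28965737 - 9.7100 * 0.99925028 * 0.24686575 = 0.1978

Answer: Price = 0.1978


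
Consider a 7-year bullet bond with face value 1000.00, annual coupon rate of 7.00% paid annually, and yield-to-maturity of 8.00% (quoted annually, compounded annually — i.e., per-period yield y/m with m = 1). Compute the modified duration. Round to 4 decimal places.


Coupon per period c = face * coupon_rate / m = 70.000000
Periods per year m = 1; per-period yield y/m = 0.080000
Number of cashflows N = 7
Cashflows (t years, CF_t, discount factor 1/(1+y/m)^(m*t), PV):
  t = 1.0000: CF_t = 70.000000, DF = 0.925926, PV = 64.814815
  t = 2.0000: CF_t = 70.000000, DF = 0.857339, PV = 60.013717
  t = 3.0000: CF_t = 70.000000, DF = 0.793832, PV = 55.568257
  t = 4.0000: CF_t = 70.000000, DF = 0.735030, PV = 51.452090
  t = 5.0000: CF_t = 70.000000, DF = 0.680583, PV = 47.640824
  t = 6.0000: CF_t = 70.000000, DF = 0.630170, PV = 44.111874
  t = 7.0000: CF_t = 1070.000000, DF = 0.583490, PV = 624.334723
Price P = sum_t PV_t = 947.936299
First compute Macaulay numerator sum_t t * PV_t:
  t * PV_t at t = 1.0000: 64.814815
  t * PV_t at t = 2.0000: 120.027435
  t * PV_t at t = 3.0000: 166.704771
  t * PV_t at t = 4.0000: 205.808359
  t * PV_t at t = 5.0000: 238.204119
  t * PV_t at t = 6.0000: 264.671243
  t * PV_t at t = 7.0000: 4370.343061
Macaulay duration D = 5430.573802 / 947.936299 = 5.728838
Modified duration = D / (1 + y/m) = 5.728838 / (1 + 0.080000) = 5.304480

Answer: Modified duration = 5.3045


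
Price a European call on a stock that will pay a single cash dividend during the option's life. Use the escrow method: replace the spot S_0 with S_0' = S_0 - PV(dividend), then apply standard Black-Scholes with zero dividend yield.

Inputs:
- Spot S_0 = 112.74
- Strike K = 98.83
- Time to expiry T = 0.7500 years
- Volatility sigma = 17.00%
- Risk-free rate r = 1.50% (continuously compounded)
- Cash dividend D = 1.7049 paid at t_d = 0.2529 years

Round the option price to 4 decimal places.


Answer: Price = 14.9479

Derivation:
PV(D) = D * exp(-r * t_d) = 1.7049 * 0.99621369 = 1.69844471
S_0' = S_0 - PV(D) = 112.7400 - 1.69844471 = 111.04155529
d1 = (ln(S_0'/K) + (r + sigma^2/2)*T) / (sigma*sqrt(T)) = 0.94135807
d2 = d1 - sigma*sqrt(T) = 0.79413375
exp(-rT) = 0.98881304
N(d1) = 0.82673930; N(d2) = 0.78644122
C = S_0' * N(d1) - K * exp(-rT) * N(d2) = 111.04155529 * 0.82673930 - 98.8300 * 0.98881304 * 0.78644122 = 14.9479


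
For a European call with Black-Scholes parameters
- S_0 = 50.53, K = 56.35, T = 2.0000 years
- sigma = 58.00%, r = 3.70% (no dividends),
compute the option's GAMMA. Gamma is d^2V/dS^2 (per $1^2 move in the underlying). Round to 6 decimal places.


Answer: Gamma = 0.008997

Derivation:
d1 = 0.3674333832; d2 = -0.4528104830
phi(d1) = 0.3729010490; exp(-qT) = 1.0000000000; exp(-rT) = 0.9286716938
Gamma = exp(-qT) * phi(d1) / (S * sigma * sqrt(T)) = 1.0000000000 * 0.3729010490 / (50.5300 * 0.5800 * 1.4142135624) = 0.008997
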